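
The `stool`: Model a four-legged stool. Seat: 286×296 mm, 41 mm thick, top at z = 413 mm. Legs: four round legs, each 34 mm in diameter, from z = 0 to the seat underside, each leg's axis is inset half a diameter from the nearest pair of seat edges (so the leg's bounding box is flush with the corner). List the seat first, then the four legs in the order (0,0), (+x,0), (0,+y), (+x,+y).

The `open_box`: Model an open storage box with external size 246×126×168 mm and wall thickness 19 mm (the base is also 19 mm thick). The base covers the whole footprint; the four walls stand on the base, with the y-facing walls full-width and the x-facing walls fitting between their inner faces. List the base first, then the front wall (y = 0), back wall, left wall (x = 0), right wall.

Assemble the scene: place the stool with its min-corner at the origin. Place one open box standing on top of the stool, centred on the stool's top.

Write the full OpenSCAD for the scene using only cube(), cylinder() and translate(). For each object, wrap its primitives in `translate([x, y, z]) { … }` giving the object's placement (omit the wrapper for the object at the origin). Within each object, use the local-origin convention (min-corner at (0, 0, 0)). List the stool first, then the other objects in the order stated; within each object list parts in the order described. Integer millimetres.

translate([0, 0, 372]) cube([286, 296, 41]);
translate([17, 17, 0]) cylinder(h = 372, r = 17);
translate([269, 17, 0]) cylinder(h = 372, r = 17);
translate([17, 279, 0]) cylinder(h = 372, r = 17);
translate([269, 279, 0]) cylinder(h = 372, r = 17);
translate([20, 85, 413]) {
  cube([246, 126, 19]);
  translate([0, 0, 19]) cube([246, 19, 149]);
  translate([0, 107, 19]) cube([246, 19, 149]);
  translate([0, 19, 19]) cube([19, 88, 149]);
  translate([227, 19, 19]) cube([19, 88, 149]);
}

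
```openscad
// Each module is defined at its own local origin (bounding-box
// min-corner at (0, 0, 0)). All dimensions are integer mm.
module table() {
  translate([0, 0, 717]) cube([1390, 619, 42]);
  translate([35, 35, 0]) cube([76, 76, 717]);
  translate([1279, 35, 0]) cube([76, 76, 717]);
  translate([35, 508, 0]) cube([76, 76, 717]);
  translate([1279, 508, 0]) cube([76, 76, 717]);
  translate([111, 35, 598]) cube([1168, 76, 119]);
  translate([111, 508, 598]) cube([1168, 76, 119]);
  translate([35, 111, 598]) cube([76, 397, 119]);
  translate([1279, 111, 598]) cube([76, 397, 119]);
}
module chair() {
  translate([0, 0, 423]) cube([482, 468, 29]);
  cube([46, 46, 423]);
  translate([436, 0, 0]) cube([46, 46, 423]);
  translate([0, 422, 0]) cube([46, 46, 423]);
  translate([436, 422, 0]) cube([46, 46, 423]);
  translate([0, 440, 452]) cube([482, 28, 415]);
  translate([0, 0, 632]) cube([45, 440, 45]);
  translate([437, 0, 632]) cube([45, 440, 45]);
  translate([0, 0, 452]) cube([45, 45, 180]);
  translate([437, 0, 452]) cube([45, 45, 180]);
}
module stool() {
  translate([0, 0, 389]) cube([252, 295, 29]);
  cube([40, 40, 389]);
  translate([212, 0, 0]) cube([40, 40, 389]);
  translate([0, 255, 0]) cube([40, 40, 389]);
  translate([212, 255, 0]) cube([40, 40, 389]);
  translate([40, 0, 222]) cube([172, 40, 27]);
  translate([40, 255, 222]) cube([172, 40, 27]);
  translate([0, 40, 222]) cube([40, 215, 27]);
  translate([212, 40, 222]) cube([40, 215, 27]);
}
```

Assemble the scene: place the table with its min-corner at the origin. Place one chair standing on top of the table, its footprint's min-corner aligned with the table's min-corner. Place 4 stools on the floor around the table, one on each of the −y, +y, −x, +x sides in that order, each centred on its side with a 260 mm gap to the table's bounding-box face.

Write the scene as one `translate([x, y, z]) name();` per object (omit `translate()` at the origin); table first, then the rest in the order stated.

table();
translate([0, 0, 759]) chair();
translate([569, -555, 0]) stool();
translate([569, 879, 0]) stool();
translate([-512, 162, 0]) stool();
translate([1650, 162, 0]) stool();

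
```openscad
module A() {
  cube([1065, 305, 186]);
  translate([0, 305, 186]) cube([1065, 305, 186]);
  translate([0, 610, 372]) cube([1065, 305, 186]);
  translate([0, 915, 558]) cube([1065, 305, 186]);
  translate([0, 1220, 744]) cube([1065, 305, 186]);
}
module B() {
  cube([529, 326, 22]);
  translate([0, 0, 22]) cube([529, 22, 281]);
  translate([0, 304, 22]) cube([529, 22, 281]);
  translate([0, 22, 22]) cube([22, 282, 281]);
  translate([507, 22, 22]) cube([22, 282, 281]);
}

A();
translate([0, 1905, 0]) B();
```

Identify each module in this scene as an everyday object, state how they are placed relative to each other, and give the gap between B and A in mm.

The open box's nearest face is 380 mm from the staircase's +y face.

A is a staircase. B is an open box. The open box is on the floor beside the staircase on its +y side. The gap between the open box and the staircase is 380 mm.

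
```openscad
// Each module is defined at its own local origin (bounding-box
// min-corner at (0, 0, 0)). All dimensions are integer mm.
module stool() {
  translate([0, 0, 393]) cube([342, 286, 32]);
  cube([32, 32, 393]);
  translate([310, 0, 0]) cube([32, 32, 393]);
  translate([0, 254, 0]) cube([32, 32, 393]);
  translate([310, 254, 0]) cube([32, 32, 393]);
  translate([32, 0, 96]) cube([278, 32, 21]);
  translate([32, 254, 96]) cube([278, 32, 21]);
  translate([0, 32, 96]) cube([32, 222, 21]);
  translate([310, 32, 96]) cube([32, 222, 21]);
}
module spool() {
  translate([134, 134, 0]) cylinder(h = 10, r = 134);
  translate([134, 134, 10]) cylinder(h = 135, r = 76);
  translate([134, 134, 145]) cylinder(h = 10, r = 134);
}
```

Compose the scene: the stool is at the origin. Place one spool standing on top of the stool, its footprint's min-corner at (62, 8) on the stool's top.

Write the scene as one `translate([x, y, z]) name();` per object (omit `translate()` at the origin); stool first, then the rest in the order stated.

stool();
translate([62, 8, 425]) spool();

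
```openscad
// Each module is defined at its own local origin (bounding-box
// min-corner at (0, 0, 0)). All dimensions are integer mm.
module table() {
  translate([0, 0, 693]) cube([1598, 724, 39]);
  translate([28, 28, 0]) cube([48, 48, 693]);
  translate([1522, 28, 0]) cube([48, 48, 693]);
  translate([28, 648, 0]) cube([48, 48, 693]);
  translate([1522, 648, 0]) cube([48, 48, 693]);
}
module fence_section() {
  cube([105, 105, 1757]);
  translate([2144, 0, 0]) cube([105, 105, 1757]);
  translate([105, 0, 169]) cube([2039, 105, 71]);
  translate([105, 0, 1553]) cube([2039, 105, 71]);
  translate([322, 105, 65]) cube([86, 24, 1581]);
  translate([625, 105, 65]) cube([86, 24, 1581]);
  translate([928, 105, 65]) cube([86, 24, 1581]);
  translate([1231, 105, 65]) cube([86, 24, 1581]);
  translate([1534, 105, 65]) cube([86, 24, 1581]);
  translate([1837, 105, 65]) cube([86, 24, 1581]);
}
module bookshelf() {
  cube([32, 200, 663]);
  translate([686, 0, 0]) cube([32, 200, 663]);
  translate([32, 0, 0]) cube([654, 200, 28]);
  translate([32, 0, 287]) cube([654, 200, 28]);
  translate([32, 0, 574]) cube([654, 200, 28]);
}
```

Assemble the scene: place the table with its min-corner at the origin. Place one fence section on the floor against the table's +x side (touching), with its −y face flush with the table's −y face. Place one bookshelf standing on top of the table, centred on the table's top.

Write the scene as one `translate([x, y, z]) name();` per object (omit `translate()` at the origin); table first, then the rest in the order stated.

table();
translate([1598, 0, 0]) fence_section();
translate([440, 262, 732]) bookshelf();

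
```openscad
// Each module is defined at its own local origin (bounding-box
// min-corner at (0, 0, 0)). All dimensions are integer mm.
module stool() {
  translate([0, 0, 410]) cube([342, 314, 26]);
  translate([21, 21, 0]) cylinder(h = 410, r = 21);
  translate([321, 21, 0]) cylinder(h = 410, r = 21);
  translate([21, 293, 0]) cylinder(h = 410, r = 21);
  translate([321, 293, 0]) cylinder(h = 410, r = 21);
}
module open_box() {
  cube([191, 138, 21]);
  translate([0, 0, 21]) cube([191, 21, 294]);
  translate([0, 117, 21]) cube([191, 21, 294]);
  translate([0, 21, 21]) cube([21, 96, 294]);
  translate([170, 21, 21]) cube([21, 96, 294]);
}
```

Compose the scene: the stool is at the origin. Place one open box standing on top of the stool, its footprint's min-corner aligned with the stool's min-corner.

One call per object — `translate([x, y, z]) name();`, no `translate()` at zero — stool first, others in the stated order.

stool();
translate([0, 0, 436]) open_box();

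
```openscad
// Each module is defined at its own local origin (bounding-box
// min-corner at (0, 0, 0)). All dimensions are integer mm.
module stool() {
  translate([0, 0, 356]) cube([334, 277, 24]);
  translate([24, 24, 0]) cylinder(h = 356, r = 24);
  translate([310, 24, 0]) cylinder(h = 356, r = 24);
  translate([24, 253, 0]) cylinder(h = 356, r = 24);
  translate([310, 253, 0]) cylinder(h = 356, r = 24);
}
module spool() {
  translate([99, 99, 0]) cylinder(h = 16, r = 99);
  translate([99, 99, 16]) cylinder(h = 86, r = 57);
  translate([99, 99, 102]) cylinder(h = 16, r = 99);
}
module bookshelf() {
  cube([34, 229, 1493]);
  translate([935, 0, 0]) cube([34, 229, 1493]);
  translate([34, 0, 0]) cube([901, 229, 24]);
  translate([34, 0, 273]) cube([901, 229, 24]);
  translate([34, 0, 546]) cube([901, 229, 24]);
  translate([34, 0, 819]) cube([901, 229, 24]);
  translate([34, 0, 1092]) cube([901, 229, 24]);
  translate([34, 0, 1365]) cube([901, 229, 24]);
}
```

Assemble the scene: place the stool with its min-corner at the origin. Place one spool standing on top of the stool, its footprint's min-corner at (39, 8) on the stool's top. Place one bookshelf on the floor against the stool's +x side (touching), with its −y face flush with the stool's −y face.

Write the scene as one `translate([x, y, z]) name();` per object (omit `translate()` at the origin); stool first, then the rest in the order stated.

stool();
translate([39, 8, 380]) spool();
translate([334, 0, 0]) bookshelf();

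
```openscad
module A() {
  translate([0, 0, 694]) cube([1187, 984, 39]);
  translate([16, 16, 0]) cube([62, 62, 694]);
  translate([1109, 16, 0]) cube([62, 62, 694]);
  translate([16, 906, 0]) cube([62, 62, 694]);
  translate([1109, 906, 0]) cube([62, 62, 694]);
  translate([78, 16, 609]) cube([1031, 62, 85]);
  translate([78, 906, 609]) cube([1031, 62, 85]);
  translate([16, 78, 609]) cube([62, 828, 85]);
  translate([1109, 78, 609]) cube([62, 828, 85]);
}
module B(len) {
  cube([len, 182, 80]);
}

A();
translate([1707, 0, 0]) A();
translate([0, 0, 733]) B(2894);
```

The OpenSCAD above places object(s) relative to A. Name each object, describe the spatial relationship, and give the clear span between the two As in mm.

Second table starts at x = 1707; first ends at x = 1187; clear span = 1707 − 1187 = 520 mm.

A is a table. B is a beam. A beam spans the tops of two tables. The clear span between the two tables is 520 mm.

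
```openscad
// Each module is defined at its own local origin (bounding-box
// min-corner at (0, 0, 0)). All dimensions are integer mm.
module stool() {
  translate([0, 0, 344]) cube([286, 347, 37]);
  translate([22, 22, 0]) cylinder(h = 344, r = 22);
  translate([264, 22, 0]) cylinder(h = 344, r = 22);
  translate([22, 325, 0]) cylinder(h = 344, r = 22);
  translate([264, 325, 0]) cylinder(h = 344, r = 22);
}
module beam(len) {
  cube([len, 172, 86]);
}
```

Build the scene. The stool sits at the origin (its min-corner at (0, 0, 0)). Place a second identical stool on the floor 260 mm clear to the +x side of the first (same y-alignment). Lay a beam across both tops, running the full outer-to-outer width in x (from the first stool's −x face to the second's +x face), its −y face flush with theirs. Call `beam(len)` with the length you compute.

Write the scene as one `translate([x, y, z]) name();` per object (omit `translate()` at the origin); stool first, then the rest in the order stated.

stool();
translate([546, 0, 0]) stool();
translate([0, 0, 381]) beam(832);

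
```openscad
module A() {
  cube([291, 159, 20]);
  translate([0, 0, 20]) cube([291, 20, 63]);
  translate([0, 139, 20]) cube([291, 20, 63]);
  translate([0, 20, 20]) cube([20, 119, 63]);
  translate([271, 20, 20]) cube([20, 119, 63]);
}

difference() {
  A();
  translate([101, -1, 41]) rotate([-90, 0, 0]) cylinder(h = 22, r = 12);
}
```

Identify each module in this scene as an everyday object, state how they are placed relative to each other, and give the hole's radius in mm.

A is an open box. The open box has a circular hole through its front wall. The hole's radius is 12 mm.

The subtracted cylinder has r = 12 mm.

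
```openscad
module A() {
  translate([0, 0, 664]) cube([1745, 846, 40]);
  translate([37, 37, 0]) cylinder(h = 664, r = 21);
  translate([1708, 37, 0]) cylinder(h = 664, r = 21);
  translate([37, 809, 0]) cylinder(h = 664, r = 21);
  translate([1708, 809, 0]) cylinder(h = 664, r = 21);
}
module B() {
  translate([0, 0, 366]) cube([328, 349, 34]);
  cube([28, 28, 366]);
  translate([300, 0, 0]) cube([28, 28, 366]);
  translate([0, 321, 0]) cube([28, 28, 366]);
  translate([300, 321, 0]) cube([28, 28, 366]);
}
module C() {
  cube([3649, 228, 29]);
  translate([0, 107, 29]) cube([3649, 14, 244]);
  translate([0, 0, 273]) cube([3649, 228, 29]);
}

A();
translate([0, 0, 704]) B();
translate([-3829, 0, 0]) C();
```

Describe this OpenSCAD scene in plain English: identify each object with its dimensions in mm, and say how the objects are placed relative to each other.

A is a table: top 1745 mm (x) × 846 mm (y), 40 mm thick, upper face at z = 704 mm, on four round legs of 42 mm diameter, each leg's bounding box inset 16 mm from the nearest pair of top edges, running from z = 0 to the bottom of the top.

B is a four-legged stool. The seat is 328×349 mm, 34 mm thick, top at z = 400 mm. It stands on four square legs, each 28×28 mm in cross-section, from z = 0 to the seat underside, each flush with a corner of the seat.

C is an I-beam lying along x, 3649 mm long. Overall section height 302 mm. Two flanges 228 mm wide (y) and 29 mm thick, one on the floor and one at the top; a web 14 mm thick runs between them, centred on the flange width.

The stool is on top of the table. The I-beam is on the floor beside the table on its −x side.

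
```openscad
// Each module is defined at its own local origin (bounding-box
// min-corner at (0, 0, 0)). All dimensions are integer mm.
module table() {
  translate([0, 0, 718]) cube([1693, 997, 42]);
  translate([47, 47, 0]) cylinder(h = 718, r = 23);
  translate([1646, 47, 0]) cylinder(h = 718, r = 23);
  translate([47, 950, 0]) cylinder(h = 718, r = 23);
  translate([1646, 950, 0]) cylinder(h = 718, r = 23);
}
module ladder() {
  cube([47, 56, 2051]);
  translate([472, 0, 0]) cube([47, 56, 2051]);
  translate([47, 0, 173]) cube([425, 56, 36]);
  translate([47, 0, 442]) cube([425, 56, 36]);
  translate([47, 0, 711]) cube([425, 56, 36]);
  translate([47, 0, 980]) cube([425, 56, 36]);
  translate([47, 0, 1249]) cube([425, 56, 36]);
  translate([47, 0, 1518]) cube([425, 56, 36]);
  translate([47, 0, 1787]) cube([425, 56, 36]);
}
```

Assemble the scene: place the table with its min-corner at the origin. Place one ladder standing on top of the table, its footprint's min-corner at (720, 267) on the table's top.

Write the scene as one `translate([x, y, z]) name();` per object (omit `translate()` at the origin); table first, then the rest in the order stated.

table();
translate([720, 267, 760]) ladder();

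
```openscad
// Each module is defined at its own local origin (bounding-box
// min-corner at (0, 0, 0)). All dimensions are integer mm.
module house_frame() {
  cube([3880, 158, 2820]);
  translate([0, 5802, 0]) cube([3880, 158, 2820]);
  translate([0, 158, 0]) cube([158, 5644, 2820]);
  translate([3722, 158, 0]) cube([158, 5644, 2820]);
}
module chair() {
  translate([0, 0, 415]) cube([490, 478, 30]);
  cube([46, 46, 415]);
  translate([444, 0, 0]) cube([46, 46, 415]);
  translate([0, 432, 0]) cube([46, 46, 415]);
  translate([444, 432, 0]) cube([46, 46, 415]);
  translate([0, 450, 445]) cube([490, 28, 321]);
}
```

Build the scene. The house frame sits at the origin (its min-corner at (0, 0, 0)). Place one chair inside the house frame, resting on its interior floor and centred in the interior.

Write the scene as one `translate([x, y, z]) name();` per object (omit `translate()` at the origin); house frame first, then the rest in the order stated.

house_frame();
translate([1695, 2741, 0]) chair();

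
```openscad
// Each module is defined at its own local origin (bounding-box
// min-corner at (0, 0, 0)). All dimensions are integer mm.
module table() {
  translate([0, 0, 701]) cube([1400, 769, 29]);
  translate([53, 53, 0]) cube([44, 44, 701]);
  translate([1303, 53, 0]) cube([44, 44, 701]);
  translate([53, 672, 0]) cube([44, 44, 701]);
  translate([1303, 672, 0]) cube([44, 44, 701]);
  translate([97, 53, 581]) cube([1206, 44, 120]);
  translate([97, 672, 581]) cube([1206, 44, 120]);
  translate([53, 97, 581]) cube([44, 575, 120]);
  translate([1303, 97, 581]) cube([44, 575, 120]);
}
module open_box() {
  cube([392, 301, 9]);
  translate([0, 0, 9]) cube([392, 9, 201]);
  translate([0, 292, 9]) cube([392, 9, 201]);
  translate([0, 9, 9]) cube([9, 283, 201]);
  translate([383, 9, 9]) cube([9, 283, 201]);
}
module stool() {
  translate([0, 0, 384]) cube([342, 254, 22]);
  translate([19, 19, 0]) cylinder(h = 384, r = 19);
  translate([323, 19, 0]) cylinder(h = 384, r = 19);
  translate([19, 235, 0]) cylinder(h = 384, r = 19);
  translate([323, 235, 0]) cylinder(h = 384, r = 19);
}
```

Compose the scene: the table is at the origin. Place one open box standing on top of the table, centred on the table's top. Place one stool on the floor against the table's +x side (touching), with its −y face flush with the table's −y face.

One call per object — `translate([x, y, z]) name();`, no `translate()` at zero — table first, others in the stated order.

table();
translate([504, 234, 730]) open_box();
translate([1400, 0, 0]) stool();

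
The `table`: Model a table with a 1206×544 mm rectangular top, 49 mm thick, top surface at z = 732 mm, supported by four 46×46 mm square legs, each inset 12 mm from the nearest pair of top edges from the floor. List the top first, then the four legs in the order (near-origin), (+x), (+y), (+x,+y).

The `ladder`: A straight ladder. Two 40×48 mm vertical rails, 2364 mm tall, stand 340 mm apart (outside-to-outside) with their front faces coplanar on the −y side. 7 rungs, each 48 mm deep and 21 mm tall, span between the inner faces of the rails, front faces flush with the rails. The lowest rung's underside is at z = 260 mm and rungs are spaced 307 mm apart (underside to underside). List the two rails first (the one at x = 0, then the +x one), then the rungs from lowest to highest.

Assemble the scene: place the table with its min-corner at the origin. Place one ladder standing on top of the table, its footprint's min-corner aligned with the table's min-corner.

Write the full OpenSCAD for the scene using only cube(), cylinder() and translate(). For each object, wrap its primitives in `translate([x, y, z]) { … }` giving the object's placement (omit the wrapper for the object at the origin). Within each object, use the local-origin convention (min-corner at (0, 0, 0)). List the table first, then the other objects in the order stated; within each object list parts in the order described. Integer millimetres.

translate([0, 0, 683]) cube([1206, 544, 49]);
translate([12, 12, 0]) cube([46, 46, 683]);
translate([1148, 12, 0]) cube([46, 46, 683]);
translate([12, 486, 0]) cube([46, 46, 683]);
translate([1148, 486, 0]) cube([46, 46, 683]);
translate([0, 0, 732]) {
  cube([40, 48, 2364]);
  translate([300, 0, 0]) cube([40, 48, 2364]);
  translate([40, 0, 260]) cube([260, 48, 21]);
  translate([40, 0, 567]) cube([260, 48, 21]);
  translate([40, 0, 874]) cube([260, 48, 21]);
  translate([40, 0, 1181]) cube([260, 48, 21]);
  translate([40, 0, 1488]) cube([260, 48, 21]);
  translate([40, 0, 1795]) cube([260, 48, 21]);
  translate([40, 0, 2102]) cube([260, 48, 21]);
}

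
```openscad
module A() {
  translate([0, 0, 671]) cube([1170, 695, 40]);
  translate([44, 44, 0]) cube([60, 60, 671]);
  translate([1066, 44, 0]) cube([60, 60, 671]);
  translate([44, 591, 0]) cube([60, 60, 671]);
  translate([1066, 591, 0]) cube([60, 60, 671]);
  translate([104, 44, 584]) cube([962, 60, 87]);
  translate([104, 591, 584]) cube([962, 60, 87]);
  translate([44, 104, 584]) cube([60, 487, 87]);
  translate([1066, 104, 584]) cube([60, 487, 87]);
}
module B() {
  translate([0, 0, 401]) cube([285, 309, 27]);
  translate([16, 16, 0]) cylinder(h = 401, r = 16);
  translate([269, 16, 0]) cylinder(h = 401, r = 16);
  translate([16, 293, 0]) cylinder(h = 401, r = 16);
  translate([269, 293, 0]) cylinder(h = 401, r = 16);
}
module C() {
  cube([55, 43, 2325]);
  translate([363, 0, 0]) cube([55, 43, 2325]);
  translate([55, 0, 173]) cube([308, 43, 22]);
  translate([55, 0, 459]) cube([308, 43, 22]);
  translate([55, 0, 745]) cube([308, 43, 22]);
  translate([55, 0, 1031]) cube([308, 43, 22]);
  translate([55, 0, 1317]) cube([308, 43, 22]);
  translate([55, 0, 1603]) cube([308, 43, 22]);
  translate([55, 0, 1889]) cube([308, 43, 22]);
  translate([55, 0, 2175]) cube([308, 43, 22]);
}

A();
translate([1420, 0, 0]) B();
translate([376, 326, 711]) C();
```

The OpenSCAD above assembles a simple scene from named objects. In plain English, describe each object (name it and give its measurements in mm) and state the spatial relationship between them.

A is a table with a 1170×695 mm rectangular top, 40 mm thick, top surface at z = 711 mm, supported by four 60×60 mm square legs, each inset 44 mm from the nearest pair of top edges, running from the floor. Four apron rails, 60 mm thick and 87 mm tall, run between adjacent legs with their top edges flush with the underside of the top and their outer faces flush with the legs' outer faces.

B is a four-legged stool. The seat is 285×309 mm, 27 mm thick, top at z = 428 mm. It stands on four round legs, each 32 mm in diameter, from z = 0 to the seat underside, each leg's axis is inset half a diameter from the nearest pair of seat edges (so the leg's bounding box is flush with the corner).

C is a wooden ladder with two side rails of 55×43 mm section and 2325 mm height, set 418 mm apart overall. Between them run 8 rectangular rungs (43 mm deep, 22 mm thick), front faces flush with the rails' −y face. The bottom of the first rung is 173 mm above the floor and each subsequent rung is 286 mm higher than the one below.

The stool is on the floor beside the table on its +x side. The ladder is on top of the table, centred.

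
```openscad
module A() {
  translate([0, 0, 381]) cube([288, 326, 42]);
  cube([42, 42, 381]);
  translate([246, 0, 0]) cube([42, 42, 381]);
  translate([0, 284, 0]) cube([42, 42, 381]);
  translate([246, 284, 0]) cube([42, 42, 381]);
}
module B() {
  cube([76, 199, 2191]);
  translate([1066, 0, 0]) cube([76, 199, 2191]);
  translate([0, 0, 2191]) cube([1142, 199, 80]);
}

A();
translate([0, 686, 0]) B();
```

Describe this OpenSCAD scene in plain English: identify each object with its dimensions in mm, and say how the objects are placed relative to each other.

A is a four-legged stool. The seat is 288×326 mm, 42 mm thick, top at z = 423 mm. It stands on four square legs, each 42×42 mm in cross-section, from z = 0 to the seat underside, each flush with a corner of the seat.

B is a rectangular door frame: two vertical jambs of 76×199 mm section, 2191 mm tall, with a clear opening 990 mm wide between their inner faces. A header 80 mm tall and 199 mm deep lies on top of the jambs and spans the full outside width.

The door frame is on the floor beside the stool on its +y side.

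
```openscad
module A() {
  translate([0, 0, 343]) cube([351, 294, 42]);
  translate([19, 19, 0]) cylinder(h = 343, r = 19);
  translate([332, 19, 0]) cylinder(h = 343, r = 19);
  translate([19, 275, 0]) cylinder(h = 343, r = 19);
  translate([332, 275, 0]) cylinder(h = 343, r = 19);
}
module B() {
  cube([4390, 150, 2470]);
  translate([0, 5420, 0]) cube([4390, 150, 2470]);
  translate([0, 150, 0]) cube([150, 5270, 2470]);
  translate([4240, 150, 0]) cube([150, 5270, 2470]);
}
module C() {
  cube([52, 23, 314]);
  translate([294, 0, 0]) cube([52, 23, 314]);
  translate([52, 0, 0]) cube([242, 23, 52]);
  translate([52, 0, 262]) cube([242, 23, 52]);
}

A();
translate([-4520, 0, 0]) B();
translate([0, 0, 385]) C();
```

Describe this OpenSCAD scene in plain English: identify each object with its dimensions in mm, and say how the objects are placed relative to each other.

A is a four-legged stool. The seat is 351×294 mm, 42 mm thick, top at z = 385 mm. It stands on four round legs, each 38 mm in diameter, from z = 0 to the seat underside, each leg's axis is inset half a diameter from the nearest pair of seat edges (so the leg's bounding box is flush with the corner).

B is the wall frame of a small rectangular building: four walls, each 2470 mm tall and 150 mm thick, enclosing a footprint 4390 mm (x) by 5570 mm (y) outside-to-outside, with no floor or roof. The front and back walls (the −y and +y sides) span the full width; the two side walls fit between them.

C is a rectangular picture frame lying in the x–z plane (depth along y). The opening is 242 mm wide (x) by 210 mm tall (z), surrounded by a border 52 mm wide on all four sides. The frame is 23 mm deep and is made of two full-height vertical stiles with two horizontal rails fitted between them.

The house frame is on the floor beside the stool on its −x side. The picture frame is on top of the stool.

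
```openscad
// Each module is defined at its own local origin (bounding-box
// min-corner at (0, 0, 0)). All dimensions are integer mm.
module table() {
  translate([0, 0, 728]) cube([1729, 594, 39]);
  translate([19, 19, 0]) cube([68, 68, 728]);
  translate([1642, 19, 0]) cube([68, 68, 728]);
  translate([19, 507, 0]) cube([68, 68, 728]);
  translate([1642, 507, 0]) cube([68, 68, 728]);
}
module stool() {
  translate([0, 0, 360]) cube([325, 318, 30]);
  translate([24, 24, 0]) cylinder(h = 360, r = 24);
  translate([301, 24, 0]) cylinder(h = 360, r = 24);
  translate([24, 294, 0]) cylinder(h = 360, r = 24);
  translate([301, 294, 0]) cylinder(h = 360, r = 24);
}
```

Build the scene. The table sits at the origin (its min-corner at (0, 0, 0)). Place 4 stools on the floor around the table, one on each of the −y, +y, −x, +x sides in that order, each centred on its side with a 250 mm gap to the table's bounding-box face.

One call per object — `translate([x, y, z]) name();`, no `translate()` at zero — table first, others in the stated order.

table();
translate([702, -568, 0]) stool();
translate([702, 844, 0]) stool();
translate([-575, 138, 0]) stool();
translate([1979, 138, 0]) stool();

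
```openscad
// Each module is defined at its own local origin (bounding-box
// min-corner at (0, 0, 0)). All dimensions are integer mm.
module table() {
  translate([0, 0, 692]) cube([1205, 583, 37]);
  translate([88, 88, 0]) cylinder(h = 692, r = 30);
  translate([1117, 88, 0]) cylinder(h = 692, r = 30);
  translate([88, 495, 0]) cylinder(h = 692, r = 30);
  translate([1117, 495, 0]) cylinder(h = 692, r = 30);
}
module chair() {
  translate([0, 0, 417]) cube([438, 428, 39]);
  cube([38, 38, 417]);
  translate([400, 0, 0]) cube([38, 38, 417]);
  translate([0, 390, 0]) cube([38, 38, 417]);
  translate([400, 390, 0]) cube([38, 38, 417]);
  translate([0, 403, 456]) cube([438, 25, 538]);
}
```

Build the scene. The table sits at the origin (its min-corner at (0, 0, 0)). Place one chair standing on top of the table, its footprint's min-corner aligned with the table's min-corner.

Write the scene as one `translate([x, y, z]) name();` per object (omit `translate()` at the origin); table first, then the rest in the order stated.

table();
translate([0, 0, 729]) chair();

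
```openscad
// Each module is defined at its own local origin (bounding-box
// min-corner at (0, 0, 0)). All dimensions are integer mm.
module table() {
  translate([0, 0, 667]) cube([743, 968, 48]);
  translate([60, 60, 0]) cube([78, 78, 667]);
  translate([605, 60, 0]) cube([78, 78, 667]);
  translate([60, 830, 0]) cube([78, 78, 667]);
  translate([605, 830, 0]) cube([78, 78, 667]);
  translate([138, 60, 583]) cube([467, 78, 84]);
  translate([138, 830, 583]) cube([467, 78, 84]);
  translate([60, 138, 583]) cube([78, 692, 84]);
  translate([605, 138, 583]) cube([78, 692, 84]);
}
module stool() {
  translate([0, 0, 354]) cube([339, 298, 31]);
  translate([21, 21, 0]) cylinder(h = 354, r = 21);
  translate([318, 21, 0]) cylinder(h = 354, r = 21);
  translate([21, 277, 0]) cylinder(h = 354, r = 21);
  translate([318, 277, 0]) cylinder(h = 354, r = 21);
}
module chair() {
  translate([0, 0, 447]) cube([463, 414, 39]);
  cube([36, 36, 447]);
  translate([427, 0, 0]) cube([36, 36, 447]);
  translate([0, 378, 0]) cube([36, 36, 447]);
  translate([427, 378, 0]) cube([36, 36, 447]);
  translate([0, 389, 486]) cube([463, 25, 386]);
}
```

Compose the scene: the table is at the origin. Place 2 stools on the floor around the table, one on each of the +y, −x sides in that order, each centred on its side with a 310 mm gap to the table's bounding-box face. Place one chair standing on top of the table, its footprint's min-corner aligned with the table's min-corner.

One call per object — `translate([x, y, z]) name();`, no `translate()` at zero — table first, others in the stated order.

table();
translate([202, 1278, 0]) stool();
translate([-649, 335, 0]) stool();
translate([0, 0, 715]) chair();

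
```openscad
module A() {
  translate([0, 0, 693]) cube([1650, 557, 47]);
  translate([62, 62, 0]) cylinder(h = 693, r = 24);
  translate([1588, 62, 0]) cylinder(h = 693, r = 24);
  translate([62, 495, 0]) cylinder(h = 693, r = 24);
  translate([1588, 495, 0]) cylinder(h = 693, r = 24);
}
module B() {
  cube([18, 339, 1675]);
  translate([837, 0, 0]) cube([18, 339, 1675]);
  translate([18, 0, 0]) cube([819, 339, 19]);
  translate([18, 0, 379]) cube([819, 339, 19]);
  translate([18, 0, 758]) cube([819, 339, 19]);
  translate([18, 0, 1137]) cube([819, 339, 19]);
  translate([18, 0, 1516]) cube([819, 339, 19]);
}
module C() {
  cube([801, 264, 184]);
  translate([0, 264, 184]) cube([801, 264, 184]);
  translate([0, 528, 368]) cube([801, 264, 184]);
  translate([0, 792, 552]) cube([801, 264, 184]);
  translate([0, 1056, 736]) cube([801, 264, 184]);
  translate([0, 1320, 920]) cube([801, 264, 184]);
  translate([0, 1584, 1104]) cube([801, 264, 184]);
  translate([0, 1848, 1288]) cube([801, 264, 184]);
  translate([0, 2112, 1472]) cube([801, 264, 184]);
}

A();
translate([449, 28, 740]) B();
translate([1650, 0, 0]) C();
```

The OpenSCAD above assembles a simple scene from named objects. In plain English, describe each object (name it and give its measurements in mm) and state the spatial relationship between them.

A is a rectangular dining table. The top is 1650×557×47 mm with its upper surface at z = 740 mm. It stands on four round legs of 48 mm diameter, each leg's bounding box inset 38 mm from the nearest pair of top edges, running from the floor to the underside of the top.

B is a bookshelf 855 mm wide overall, 339 mm deep and 1675 mm tall. The two sides are 18 mm thick vertical panels. 5 horizontal shelves of 19 mm thickness span between the inner faces of the sides; the lowest shelf sits on the floor and shelves are stacked with a clear vertical gap of 360 mm between each pair.

C is a run of 9 identical solid stair steps. Each tread is 801×264 mm and each step block is 184 mm high. Step 1 rests on the floor; step k is offset from step 1 by (k−1)×264 mm in y and (k−1)×184 mm in z.

The bookshelf is on top of the table. The staircase is against the table's +x side, with their −y faces flush.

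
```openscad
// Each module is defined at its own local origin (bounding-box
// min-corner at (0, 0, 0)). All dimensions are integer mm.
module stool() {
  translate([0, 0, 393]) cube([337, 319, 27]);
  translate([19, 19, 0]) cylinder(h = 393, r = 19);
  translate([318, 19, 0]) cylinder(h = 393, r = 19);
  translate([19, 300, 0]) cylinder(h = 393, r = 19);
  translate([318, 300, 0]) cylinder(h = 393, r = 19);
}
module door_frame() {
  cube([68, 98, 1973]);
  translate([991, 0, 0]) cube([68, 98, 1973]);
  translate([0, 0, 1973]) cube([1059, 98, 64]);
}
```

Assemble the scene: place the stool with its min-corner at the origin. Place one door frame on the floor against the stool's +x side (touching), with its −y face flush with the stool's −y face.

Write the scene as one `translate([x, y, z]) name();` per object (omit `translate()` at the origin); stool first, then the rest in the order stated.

stool();
translate([337, 0, 0]) door_frame();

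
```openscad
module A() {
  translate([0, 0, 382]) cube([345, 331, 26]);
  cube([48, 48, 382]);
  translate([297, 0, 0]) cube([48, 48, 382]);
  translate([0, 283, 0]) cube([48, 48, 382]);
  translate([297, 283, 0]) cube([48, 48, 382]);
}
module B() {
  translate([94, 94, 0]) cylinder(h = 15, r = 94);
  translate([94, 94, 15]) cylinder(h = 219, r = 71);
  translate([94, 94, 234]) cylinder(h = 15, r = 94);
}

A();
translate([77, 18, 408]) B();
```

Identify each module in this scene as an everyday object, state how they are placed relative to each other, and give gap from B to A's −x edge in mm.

A is a stool. B is a spool. The spool is on top of the stool. The gap from the spool to the stool's −x edge is 77 mm.

The spool's min-x is at 77; the stool's min-x is 0; gap = 77 mm.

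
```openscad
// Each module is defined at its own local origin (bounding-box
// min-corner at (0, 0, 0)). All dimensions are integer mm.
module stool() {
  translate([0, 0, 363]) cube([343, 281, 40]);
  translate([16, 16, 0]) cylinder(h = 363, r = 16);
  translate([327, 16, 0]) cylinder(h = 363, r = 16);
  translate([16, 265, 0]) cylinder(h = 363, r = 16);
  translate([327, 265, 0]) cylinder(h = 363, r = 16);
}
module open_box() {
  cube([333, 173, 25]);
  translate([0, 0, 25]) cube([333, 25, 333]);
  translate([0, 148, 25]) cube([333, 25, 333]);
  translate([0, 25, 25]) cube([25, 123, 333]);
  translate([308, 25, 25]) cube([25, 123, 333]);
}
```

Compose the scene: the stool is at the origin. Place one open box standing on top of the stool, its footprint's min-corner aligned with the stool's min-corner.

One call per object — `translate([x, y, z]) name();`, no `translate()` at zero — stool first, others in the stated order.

stool();
translate([0, 0, 403]) open_box();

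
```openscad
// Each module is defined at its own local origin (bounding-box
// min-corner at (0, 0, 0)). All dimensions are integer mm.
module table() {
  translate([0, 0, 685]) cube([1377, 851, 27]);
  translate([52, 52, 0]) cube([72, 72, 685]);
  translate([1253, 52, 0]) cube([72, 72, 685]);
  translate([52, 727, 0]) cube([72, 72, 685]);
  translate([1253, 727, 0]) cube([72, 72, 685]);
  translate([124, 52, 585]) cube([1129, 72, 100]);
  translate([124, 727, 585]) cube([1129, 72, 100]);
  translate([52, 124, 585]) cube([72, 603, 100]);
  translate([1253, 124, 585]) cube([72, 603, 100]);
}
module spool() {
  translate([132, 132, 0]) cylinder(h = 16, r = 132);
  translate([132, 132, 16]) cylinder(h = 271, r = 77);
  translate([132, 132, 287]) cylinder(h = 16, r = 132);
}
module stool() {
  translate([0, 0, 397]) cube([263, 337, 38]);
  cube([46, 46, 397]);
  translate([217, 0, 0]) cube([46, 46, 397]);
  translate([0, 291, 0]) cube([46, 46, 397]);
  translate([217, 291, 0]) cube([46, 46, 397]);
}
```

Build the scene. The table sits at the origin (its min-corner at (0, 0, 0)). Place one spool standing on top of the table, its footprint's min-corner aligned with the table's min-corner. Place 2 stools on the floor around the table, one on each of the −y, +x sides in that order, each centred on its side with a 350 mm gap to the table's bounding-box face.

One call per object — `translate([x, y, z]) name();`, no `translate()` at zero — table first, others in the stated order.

table();
translate([0, 0, 712]) spool();
translate([557, -687, 0]) stool();
translate([1727, 257, 0]) stool();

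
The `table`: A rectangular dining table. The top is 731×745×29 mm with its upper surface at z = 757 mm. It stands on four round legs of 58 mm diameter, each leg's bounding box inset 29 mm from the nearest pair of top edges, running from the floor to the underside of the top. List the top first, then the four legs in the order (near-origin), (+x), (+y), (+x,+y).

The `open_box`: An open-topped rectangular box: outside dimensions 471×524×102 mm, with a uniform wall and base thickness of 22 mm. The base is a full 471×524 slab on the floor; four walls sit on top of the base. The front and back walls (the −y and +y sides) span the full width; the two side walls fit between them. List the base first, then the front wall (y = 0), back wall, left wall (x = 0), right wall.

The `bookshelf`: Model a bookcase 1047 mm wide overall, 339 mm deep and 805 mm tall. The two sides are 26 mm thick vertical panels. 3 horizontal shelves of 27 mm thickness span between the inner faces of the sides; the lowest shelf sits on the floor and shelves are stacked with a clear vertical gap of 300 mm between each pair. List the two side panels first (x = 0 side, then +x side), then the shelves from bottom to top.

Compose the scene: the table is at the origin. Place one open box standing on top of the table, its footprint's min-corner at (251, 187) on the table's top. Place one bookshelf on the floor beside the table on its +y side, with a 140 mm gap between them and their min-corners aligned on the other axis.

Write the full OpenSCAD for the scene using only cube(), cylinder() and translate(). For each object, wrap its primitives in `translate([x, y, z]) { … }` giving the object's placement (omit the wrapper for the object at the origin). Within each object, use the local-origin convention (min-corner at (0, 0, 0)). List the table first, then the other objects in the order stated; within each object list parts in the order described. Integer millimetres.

translate([0, 0, 728]) cube([731, 745, 29]);
translate([58, 58, 0]) cylinder(h = 728, r = 29);
translate([673, 58, 0]) cylinder(h = 728, r = 29);
translate([58, 687, 0]) cylinder(h = 728, r = 29);
translate([673, 687, 0]) cylinder(h = 728, r = 29);
translate([251, 187, 757]) {
  cube([471, 524, 22]);
  translate([0, 0, 22]) cube([471, 22, 80]);
  translate([0, 502, 22]) cube([471, 22, 80]);
  translate([0, 22, 22]) cube([22, 480, 80]);
  translate([449, 22, 22]) cube([22, 480, 80]);
}
translate([0, 885, 0]) {
  cube([26, 339, 805]);
  translate([1021, 0, 0]) cube([26, 339, 805]);
  translate([26, 0, 0]) cube([995, 339, 27]);
  translate([26, 0, 327]) cube([995, 339, 27]);
  translate([26, 0, 654]) cube([995, 339, 27]);
}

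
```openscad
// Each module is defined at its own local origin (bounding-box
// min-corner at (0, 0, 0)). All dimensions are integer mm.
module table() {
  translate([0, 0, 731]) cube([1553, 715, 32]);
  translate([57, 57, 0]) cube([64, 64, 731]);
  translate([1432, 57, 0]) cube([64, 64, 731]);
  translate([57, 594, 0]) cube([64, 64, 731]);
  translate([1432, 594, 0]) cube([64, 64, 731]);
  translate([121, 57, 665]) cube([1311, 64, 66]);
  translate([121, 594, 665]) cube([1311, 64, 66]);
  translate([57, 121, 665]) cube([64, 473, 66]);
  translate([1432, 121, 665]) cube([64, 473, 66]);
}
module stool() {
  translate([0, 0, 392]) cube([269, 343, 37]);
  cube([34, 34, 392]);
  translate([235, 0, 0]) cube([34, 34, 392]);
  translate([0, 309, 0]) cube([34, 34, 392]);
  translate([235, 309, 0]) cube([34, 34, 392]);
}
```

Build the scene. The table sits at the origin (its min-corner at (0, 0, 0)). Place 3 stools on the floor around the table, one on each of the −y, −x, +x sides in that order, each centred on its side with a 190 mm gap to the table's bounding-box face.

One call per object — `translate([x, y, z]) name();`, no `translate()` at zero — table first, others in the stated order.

table();
translate([642, -533, 0]) stool();
translate([-459, 186, 0]) stool();
translate([1743, 186, 0]) stool();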